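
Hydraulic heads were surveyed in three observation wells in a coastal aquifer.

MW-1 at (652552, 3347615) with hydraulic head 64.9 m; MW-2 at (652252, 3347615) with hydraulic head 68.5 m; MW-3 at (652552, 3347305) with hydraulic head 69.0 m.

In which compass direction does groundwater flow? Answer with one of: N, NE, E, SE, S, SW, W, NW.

∂h/∂x = (68.5 − 64.9) / (652252 − 652552) = -0.01200
∂h/∂y = (69.0 − 64.9) / (3347305 − 3347615) = -0.01323
Flow = −∇h = (+0.01200 east, +0.01323 north), which points northeast.

NE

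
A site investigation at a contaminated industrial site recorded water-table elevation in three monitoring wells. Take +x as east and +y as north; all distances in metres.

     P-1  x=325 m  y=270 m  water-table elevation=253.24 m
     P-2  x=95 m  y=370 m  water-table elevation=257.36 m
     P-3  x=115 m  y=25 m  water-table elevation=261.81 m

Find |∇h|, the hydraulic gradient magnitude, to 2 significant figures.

0.028

Differences from P-1: to P-2 (Δx, Δy, Δh) = (-230, 100, +4.12); to P-3 = (-210, -245, +8.57).
Solve a·Δx + b·Δy = Δh: det = (-230)·(-245) − (-210)·100 = 77350.
∂h/∂x = [(+4.12)·(-245) − (+8.57)·100] / 77350 = -0.02413
∂h/∂y = [(-230)·(+8.57) − (-210)·(+4.12)] / 77350 = -0.01430
|∇h| = √(-0.02413² + -0.01430²) = 0.02805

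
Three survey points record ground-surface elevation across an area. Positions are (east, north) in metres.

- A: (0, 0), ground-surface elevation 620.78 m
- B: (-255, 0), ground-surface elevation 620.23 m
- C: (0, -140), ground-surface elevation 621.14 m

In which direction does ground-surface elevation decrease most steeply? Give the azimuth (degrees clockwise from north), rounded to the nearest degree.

320°

∂z/∂x = (620.23 − 620.78) / (-255 − 0) = +0.002157
∂z/∂y = (621.14 − 620.78) / (-140 − 0) = -0.002571
Steepest decrease is along −∇f: components (-0.002157 E, +0.002571 N).
Azimuth = atan2(-0.002157, +0.002571) = 320.0° ≈ 320°.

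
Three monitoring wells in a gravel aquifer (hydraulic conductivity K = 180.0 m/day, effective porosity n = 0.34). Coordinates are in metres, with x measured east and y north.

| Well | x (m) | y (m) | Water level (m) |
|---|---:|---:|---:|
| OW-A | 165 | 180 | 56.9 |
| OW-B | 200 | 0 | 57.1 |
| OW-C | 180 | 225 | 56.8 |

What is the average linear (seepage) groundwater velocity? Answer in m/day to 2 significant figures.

1.4 m/day

Three-point gradient (reference OW-A): Δ to OW-B = (35, -180, +0.2), Δ to OW-C = (15, 45, -0.1).
∂h/∂x = -0.002105, ∂h/∂y = -0.001520 (det = 4275).
|∇h| = √(-0.002105² + -0.001520²) = 0.002596
Seepage velocity v = K·i/n = 180.0 × 0.002596 / 0.34 = 1.374 m/day.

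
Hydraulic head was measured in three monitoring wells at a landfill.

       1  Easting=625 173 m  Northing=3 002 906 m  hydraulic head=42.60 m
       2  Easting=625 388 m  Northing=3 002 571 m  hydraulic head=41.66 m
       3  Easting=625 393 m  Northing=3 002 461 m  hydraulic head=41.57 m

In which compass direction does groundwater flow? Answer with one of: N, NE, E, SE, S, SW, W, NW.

With h = a·x + b·y + c and 1 as origin, the differences give:
  215·a + (-335)·b = -0.94
  220·a + (-445)·b = -1.03
Eliminate b (×(-445) and ×(-335), subtract): -21975·a = 73.250 → a = ∂h/∂x = -0.003333
Back-substitute: b = ∂h/∂y = +0.0006667.
Flow = −∇h = (+0.003333 east, -0.0006667 north), which points east.

E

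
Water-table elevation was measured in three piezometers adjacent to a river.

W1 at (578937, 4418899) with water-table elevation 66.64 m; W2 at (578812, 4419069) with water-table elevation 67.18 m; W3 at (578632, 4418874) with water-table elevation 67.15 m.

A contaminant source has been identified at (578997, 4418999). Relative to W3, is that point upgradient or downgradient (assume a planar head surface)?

Three-point gradient (reference W1): Δ to W2 = (-125, 170, +0.54), Δ to W3 = (-305, -25, +0.51).
∂h/∂x = -0.001823, ∂h/∂y = +0.001836 (det = 54975).
Head at (578997, 4418999) = 66.64 + (-0.001823)·(60) + (+0.001836)·(100) = 66.71 m.
That is lower than the 67.15 m at W3, so the point is downgradient.

downgradient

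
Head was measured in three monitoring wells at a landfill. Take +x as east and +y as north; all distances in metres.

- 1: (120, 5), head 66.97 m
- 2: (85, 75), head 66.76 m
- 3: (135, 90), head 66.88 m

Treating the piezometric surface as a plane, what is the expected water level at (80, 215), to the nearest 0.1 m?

66.5 m

Three-point gradient (reference 1): Δ to 2 = (-35, 70, -0.21), Δ to 3 = (15, 85, -0.09).
∂h/∂x = +0.002870, ∂h/∂y = -0.001565 (det = -4025).
h(80, 215) = 66.97 + (+0.002870)·(-40) + (-0.001565)·(210) = 66.97 -0.115 -0.329 = 66.527 m.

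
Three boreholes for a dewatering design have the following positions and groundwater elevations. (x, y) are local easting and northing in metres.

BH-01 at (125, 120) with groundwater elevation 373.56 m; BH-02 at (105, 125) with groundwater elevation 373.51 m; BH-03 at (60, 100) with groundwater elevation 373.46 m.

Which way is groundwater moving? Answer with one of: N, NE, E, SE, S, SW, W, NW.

With h = a·x + b·y + c and BH-01 as origin, the differences give:
  (-20)·a + 5·b = -0.05
  (-65)·a + (-20)·b = -0.10
Eliminate b (×(-20) and ×5, subtract): 725·a = 1.500 → a = ∂h/∂x = +0.002069
Back-substitute: b = ∂h/∂y = -0.001724.
Flow = −∇h = (-0.002069 east, +0.001724 north), which points northwest.

NW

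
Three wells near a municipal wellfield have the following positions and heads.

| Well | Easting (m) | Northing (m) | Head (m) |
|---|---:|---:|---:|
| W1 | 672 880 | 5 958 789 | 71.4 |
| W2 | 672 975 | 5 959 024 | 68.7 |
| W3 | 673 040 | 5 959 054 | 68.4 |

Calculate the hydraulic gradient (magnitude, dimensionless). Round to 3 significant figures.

With h = a·x + b·y + c and W1 as origin, the differences give:
  95·a + 235·b = -2.7
  160·a + 265·b = -3.0
Eliminate b (×265 and ×235, subtract): -12425·a = -10.50 → a = ∂h/∂x = +0.0008451
Back-substitute: b = ∂h/∂y = -0.01183.
|∇h| = √(0.0008451² + -0.01183²) = 0.01186

0.0119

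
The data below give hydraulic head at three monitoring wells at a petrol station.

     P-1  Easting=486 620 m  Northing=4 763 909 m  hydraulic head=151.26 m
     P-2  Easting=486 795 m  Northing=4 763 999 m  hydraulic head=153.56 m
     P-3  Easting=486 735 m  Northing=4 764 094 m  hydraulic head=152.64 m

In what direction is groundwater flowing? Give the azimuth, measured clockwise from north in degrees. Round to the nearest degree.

274°

Taking P-1 as reference: P-2−P-1 = (175, 90, +2.30); P-3−P-1 = (115, 185, +1.38).
Solve a·Δx + b·Δy = Δh: det = 175·185 − 115·90 = 22025.
∂h/∂x = [(+2.30)·185 − (+1.38)·90] / 22025 = +0.01368
∂h/∂y = [175·(+1.38) − 115·(+2.30)] / 22025 = -0.001044
Flow direction (−∇h) has components (-0.01368 E, +0.001044 N).
Azimuth = atan2(E, N) = atan2(-0.01368, +0.001044) = 274.4° ≈ 274°.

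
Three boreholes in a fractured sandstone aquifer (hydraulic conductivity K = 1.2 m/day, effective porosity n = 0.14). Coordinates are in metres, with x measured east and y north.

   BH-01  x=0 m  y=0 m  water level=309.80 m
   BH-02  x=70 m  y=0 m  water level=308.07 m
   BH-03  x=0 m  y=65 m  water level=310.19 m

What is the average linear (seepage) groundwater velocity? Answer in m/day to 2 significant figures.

∂h/∂x = (308.07 − 309.80) / (70 − 0) = -0.02471
∂h/∂y = (310.19 − 309.80) / (65 − 0) = +0.006000
|∇h| = √(-0.02471² + 0.006000²) = 0.02543
Seepage velocity v = K·i/n = 1.2 × 0.02543 / 0.14 = 0.218 m/day.

0.22 m/day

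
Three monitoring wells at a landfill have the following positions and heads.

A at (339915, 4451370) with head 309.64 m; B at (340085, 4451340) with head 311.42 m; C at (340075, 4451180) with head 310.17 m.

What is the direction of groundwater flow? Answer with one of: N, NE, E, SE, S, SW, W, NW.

SW

Taking A as reference: B−A = (170, -30, +1.78); C−A = (160, -190, +0.53).
Solve a·Δx + b·Δy = Δh: det = 170·(-190) − 160·(-30) = -27500.
∂h/∂x = [(+1.78)·(-190) − (+0.53)·(-30)] / -27500 = +0.01172
∂h/∂y = [170·(+0.53) − 160·(+1.78)] / -27500 = +0.007080
Flow = −∇h = (-0.01172 east, -0.007080 north), which points southwest.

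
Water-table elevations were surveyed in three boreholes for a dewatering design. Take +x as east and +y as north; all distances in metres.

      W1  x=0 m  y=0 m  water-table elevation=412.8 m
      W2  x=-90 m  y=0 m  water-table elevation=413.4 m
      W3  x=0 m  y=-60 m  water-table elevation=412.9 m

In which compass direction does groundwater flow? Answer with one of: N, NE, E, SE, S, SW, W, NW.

E

∂h/∂x = (413.4 − 412.8) / (-90 − 0) = -0.006667
∂h/∂y = (412.9 − 412.8) / (-60 − 0) = -0.001667
Flow = −∇h = (+0.006667 east, +0.001667 north), which points east.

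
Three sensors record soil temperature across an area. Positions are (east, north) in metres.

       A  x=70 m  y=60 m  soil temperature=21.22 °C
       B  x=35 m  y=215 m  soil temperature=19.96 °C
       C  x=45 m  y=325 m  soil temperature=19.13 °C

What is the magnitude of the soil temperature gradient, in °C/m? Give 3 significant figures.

With T = a·x + b·y + c and A as origin, the differences give:
  (-35)·a + 155·b = -1.26
  (-25)·a + 265·b = -2.09
Eliminate b (×265 and ×155, subtract): -5400·a = -9.950 → a = ∂T/∂x = +0.001843
Back-substitute: b = ∂T/∂y = -0.007713.
|∇f| = √(0.001843² + -0.007713²) = 0.00793 °C/m

0.00793 °C/m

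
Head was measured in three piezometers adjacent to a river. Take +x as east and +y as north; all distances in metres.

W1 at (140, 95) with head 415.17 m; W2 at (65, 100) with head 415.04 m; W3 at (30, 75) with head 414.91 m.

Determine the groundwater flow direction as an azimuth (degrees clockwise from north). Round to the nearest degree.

217°

Taking W1 as reference: W2−W1 = (-75, 5, -0.13); W3−W1 = (-110, -20, -0.26).
Determinant of the coordinate differences = (-75)·(-20) − (-110)·5 = 2050.
∂h/∂x = [(-0.13)·(-20) − (-0.26)·5] / 2050 = +0.001902
∂h/∂y = [(-75)·(-0.26) − (-110)·(-0.13)] / 2050 = +0.002537
Flow direction (−∇h) has components (-0.001902 E, -0.002537 N).
Azimuth = atan2(E, N) = atan2(-0.001902, -0.002537) = 216.9° ≈ 217°.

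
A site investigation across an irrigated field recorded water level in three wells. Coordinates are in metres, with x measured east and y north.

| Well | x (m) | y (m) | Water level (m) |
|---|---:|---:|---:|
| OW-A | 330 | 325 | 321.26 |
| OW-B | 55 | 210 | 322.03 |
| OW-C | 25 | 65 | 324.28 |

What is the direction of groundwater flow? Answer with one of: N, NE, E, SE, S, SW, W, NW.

Differences from OW-A: to OW-B (Δx, Δy, Δh) = (-275, -115, +0.77); to OW-C = (-305, -260, +3.02).
Solve a·Δx + b·Δy = Δh: det = (-275)·(-260) − (-305)·(-115) = 36425.
∂h/∂x = [(+0.77)·(-260) − (+3.02)·(-115)] / 36425 = +0.004038
∂h/∂y = [(-275)·(+3.02) − (-305)·(+0.77)] / 36425 = -0.01635
Flow = −∇h = (-0.004038 east, +0.01635 north), which points north.

N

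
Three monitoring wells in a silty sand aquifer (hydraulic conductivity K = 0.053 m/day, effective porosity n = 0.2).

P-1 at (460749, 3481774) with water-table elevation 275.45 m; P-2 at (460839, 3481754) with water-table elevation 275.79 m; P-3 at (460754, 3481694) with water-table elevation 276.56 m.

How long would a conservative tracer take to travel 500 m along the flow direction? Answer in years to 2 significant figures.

Differences from P-1: to P-2 (Δx, Δy, Δh) = (90, -20, +0.34); to P-3 = (5, -80, +1.11).
Determinant of the coordinate differences = 90·(-80) − 5·(-20) = -7100.
∂h/∂x = [(+0.34)·(-80) − (+1.11)·(-20)] / -7100 = +0.0007042
∂h/∂y = [90·(+1.11) − 5·(+0.34)] / -7100 = -0.01383
|∇h| = √(0.0007042² + -0.01383²) = 0.01385
Seepage velocity v = K·i/n = 0.053 × 0.01385 / 0.2 = 0.00367 m/day.
t = 500 / 0.00367 = 1.362e+05 days = 373 years.

370 years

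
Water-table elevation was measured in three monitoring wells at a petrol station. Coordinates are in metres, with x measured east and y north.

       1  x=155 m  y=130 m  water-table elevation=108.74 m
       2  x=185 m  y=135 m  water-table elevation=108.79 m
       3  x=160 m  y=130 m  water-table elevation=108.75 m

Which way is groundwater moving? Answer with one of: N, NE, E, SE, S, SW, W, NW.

NW

Three-point gradient (reference 1): Δ to 2 = (30, 5, +0.05), Δ to 3 = (5, 0, +0.01).
∂h/∂x = +0.002000, ∂h/∂y = -0.002000 (det = -25).
Flow = −∇h = (-0.002000 east, +0.002000 north), which points northwest.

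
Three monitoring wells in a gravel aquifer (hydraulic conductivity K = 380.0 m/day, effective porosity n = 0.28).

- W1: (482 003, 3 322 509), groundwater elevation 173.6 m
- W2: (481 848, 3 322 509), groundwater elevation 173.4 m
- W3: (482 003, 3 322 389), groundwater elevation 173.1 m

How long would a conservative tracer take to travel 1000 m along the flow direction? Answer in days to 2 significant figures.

170 days

∂h/∂x = (173.4 − 173.6) / (481848 − 482003) = +0.001290
∂h/∂y = (173.1 − 173.6) / (3322389 − 3322509) = +0.004167
|∇h| = √(0.001290² + 0.004167²) = 0.004362
Seepage velocity v = K·i/n = 380.0 × 0.004362 / 0.28 = 5.92 m/day.
t = 1000 / 5.92 = 168.9 days.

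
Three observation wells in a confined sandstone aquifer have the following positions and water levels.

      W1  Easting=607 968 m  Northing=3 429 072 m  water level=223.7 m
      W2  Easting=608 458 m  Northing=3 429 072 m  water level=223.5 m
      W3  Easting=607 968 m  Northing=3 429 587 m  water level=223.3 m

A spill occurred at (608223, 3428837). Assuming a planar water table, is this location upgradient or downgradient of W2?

upgradient

∂h/∂x = (223.5 − 223.7) / (608458 − 607968) = -0.0004082
∂h/∂y = (223.3 − 223.7) / (3429587 − 3429072) = -0.0007767
Head at (608223, 3428837) = 223.7 + (-0.0004082)·(255) + (-0.0007767)·(-235) = 223.78 m.
That is higher than the 223.5 m at W2, so the point is upgradient.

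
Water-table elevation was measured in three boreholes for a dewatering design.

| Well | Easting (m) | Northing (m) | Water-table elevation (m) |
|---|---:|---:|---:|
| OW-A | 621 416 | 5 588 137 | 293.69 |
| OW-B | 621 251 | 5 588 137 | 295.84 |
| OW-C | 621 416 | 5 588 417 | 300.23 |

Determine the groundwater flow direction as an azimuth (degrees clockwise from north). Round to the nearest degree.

151°

∂h/∂x = (295.84 − 293.69) / (621251 − 621416) = -0.01303
∂h/∂y = (300.23 − 293.69) / (5588417 − 5588137) = +0.02336
Flow direction (−∇h) has components (+0.01303 E, -0.02336 N).
Azimuth = atan2(E, N) = atan2(+0.01303, -0.02336) = 150.8° ≈ 151°.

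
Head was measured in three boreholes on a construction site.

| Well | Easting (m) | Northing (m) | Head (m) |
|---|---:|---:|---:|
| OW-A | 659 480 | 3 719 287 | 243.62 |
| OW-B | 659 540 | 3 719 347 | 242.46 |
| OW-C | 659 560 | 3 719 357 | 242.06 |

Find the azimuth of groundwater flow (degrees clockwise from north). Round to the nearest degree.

Taking OW-A as reference: OW-B−OW-A = (60, 60, -1.16); OW-C−OW-A = (80, 70, -1.56).
Determinant of the coordinate differences = 60·70 − 80·60 = -600.
∂h/∂x = [(-1.16)·70 − (-1.56)·60] / -600 = -0.02067
∂h/∂y = [60·(-1.56) − 80·(-1.16)] / -600 = +0.001333
Flow direction (−∇h) has components (+0.02067 E, -0.001333 N).
Azimuth = atan2(E, N) = atan2(+0.02067, -0.001333) = 93.7° ≈ 094°.

094°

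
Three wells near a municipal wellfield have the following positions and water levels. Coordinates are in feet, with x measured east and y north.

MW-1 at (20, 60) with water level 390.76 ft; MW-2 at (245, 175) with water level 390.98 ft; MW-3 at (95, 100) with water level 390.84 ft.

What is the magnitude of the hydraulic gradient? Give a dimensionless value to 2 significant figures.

Taking MW-1 as reference: MW-2−MW-1 = (225, 115, +0.22); MW-3−MW-1 = (75, 40, +0.08).
Solve a·Δx + b·Δy = Δh: det = 225·40 − 75·115 = 375.
∂h/∂x = [(+0.22)·40 − (+0.08)·115] / 375 = -0.001067
∂h/∂y = [225·(+0.08) − 75·(+0.22)] / 375 = +0.004000
|∇h| = √(-0.001067² + 0.004000²) = 0.00414

0.0041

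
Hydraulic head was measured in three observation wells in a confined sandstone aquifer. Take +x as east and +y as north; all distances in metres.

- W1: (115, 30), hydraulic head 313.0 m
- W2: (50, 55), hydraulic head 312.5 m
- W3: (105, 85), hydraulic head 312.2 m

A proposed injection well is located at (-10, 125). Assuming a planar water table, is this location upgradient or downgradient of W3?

With h = a·x + b·y + c and W1 as origin, the differences give:
  (-65)·a + 25·b = -0.5
  (-10)·a + 55·b = -0.8
Eliminate b (×55 and ×25, subtract): -3325·a = -7.50 → a = ∂h/∂x = +0.002256
Back-substitute: b = ∂h/∂y = -0.01414.
Head at (-10, 125) = 313.0 + (+0.002256)·(-125) + (-0.01414)·(95) = 311.38 m.
That is lower than the 312.2 m at W3, so the point is downgradient.

downgradient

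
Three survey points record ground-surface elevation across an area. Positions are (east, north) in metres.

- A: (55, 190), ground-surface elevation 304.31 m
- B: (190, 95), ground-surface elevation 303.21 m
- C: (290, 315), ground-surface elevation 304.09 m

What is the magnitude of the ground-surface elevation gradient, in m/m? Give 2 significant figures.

0.0071 m/m

Differences from A: to B (Δx, Δy, Δh) = (135, -95, -1.10); to C = (235, 125, -0.22).
Determinant of the coordinate differences = 135·125 − 235·(-95) = 39200.
∂z/∂x = [(-1.10)·125 − (-0.22)·(-95)] / 39200 = -0.004041
∂z/∂y = [135·(-0.22) − 235·(-1.10)] / 39200 = +0.005837
|∇f| = √(-0.004041² + 0.005837²) = 0.007099 m/m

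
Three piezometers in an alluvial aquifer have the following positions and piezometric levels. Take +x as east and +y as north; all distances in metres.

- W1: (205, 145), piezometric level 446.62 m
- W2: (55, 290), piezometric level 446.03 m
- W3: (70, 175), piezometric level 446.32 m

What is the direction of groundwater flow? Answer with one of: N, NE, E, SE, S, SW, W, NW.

NW

Differences from W1: to W2 (Δx, Δy, Δh) = (-150, 145, -0.59); to W3 = (-135, 30, -0.30).
Solve a·Δx + b·Δy = Δh: det = (-150)·30 − (-135)·145 = 15075.
∂h/∂x = [(-0.59)·30 − (-0.30)·145] / 15075 = +0.001711
∂h/∂y = [(-150)·(-0.30) − (-135)·(-0.59)] / 15075 = -0.002299
Flow = −∇h = (-0.001711 east, +0.002299 north), which points northwest.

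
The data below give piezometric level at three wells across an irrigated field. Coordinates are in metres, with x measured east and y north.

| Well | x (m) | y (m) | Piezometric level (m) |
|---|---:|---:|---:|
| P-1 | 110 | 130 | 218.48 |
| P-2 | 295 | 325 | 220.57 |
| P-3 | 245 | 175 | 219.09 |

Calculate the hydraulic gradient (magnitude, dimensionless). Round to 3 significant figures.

0.00951

With h = a·x + b·y + c and P-1 as origin, the differences give:
  185·a + 195·b = +2.09
  135·a + 45·b = +0.61
Eliminate b (×45 and ×195, subtract): -18000·a = -24.900 → a = ∂h/∂x = +0.001383
Back-substitute: b = ∂h/∂y = +0.009406.
|∇h| = √(0.001383² + 0.009406²) = 0.009507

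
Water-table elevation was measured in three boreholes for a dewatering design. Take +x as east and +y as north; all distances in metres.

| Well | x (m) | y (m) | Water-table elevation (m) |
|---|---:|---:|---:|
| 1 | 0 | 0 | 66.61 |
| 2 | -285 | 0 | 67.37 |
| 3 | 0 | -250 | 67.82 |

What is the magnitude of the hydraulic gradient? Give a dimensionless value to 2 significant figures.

∂h/∂x = (67.37 − 66.61) / (-285 − 0) = -0.002667
∂h/∂y = (67.82 − 66.61) / (-250 − 0) = -0.004840
|∇h| = √(-0.002667² + -0.004840²) = 0.005526

0.0055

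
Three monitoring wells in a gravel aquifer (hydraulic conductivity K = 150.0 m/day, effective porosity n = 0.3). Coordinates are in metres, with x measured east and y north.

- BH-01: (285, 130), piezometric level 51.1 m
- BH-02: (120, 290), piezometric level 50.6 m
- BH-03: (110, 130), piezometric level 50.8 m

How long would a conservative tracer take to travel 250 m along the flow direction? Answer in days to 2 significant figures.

230 days

Taking BH-01 as reference: BH-02−BH-01 = (-165, 160, -0.5); BH-03−BH-01 = (-175, 0, -0.3).
Solve a·Δx + b·Δy = Δh: det = (-165)·0 − (-175)·160 = 28000.
∂h/∂x = [(-0.5)·0 − (-0.3)·160] / 28000 = +0.001714
∂h/∂y = [(-165)·(-0.3) − (-175)·(-0.5)] / 28000 = -0.001357
|∇h| = √(0.001714² + -0.001357²) = 0.002186
Seepage velocity v = K·i/n = 150.0 × 0.002186 / 0.3 = 1.093 m/day.
t = 250 / 1.093 = 228.7 days.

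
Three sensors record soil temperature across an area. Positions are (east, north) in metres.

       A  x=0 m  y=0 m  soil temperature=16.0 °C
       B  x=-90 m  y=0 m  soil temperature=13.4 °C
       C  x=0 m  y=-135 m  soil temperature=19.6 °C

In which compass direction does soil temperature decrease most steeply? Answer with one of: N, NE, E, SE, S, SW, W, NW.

NW

∂T/∂x = (13.4 − 16.0) / (-90 − 0) = +0.02889
∂T/∂y = (19.6 − 16.0) / (-135 − 0) = -0.02667
Steepest decrease is along −∇f = (-0.02889 E, +0.02667 N) → northwest.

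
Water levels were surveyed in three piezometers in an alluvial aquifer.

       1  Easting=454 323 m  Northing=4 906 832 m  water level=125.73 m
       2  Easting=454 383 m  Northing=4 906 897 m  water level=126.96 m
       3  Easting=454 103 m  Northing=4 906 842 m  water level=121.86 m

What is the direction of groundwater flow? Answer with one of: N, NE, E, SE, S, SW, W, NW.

With h = a·x + b·y + c and 1 as origin, the differences give:
  60·a + 65·b = +1.23
  (-220)·a + 10·b = -3.87
Eliminate b (×10 and ×65, subtract): 14900·a = 263.850 → a = ∂h/∂x = +0.01771
Back-substitute: b = ∂h/∂y = +0.002577.
Flow = −∇h = (-0.01771 east, -0.002577 north), which points west.

W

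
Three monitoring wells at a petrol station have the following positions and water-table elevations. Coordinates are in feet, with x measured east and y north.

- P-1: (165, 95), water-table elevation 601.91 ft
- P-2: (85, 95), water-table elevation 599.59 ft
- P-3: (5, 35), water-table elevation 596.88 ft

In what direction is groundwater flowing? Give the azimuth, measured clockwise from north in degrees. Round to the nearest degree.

257°

With h = a·x + b·y + c and P-1 as origin, the differences give:
  (-80)·a + 0·b = -2.32
  (-160)·a + (-60)·b = -5.03
Eliminate b (×(-60) and ×0, subtract): 4800·a = 139.200 → a = ∂h/∂x = +0.02900
Back-substitute: b = ∂h/∂y = +0.006500.
Flow direction (−∇h) has components (-0.02900 E, -0.006500 N).
Azimuth = atan2(E, N) = atan2(-0.02900, -0.006500) = 257.4° ≈ 257°.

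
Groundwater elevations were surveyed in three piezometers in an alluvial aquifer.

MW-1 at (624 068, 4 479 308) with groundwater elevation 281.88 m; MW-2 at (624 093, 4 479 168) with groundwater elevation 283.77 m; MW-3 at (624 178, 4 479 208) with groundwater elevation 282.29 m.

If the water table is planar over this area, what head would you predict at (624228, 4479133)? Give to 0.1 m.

Three-point gradient (reference MW-1): Δ to MW-2 = (25, -140, +1.89), Δ to MW-3 = (110, -100, +0.41).
∂h/∂x = -0.01020, ∂h/∂y = -0.01532 (det = 12900).
h(624228, 4479133) = 281.88 + (-0.01020)·(160) + (-0.01532)·(-175) = 281.88 -1.632 +2.681 = 282.929 m.

282.9 m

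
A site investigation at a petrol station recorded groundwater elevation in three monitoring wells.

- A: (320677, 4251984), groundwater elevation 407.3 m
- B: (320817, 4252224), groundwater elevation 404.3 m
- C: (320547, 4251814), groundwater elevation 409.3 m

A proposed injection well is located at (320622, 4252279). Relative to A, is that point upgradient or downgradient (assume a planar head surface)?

Differences from A: to B (Δx, Δy, Δh) = (140, 240, -3.0); to C = (-130, -170, +2.0).
Solve a·Δx + b·Δy = Δh: det = 140·(-170) − (-130)·240 = 7400.
∂h/∂x = [(-3.0)·(-170) − (+2.0)·240] / 7400 = +0.004054
∂h/∂y = [140·(+2.0) − (-130)·(-3.0)] / 7400 = -0.01486
Head at (320622, 4252279) = 407.3 + (+0.004054)·(-55) + (-0.01486)·(295) = 402.69 m.
That is lower than the 407.3 m at A, so the point is downgradient.

downgradient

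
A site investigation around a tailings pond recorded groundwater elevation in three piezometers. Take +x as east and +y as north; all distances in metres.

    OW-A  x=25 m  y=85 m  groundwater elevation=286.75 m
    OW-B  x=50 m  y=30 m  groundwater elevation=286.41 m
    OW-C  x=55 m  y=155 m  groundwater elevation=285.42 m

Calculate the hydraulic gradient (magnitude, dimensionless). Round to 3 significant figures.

With h = a·x + b·y + c and OW-A as origin, the differences give:
  25·a + (-55)·b = -0.34
  30·a + 70·b = -1.33
Eliminate b (×70 and ×(-55), subtract): 3400·a = -96.950 → a = ∂h/∂x = -0.02851
Back-substitute: b = ∂h/∂y = -0.006779.
|∇h| = √(-0.02851² + -0.006779²) = 0.0293

0.0293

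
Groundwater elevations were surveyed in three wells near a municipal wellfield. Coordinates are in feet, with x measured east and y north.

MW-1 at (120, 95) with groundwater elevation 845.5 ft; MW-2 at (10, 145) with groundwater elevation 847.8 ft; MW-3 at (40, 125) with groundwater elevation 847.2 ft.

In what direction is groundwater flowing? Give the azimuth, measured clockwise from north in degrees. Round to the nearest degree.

079°

Differences from MW-1: to MW-2 (Δx, Δy, Δh) = (-110, 50, +2.3); to MW-3 = (-80, 30, +1.7).
Solve a·Δx + b·Δy = Δh: det = (-110)·30 − (-80)·50 = 700.
∂h/∂x = [(+2.3)·30 − (+1.7)·50] / 700 = -0.02286
∂h/∂y = [(-110)·(+1.7) − (-80)·(+2.3)] / 700 = -0.004286
Flow direction (−∇h) has components (+0.02286 E, +0.004286 N).
Azimuth = atan2(E, N) = atan2(+0.02286, +0.004286) = 79.4° ≈ 079°.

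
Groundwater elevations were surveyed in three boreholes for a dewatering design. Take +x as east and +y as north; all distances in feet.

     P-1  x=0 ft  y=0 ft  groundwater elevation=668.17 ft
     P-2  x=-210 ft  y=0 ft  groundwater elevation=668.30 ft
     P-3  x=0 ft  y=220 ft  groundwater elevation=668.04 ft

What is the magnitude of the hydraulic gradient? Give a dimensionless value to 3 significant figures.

0.000856

∂h/∂x = (668.30 − 668.17) / (-210 − 0) = -0.0006190
∂h/∂y = (668.04 − 668.17) / (220 − 0) = -0.0005909
|∇h| = √(-0.0006190² + -0.0005909²) = 0.0008558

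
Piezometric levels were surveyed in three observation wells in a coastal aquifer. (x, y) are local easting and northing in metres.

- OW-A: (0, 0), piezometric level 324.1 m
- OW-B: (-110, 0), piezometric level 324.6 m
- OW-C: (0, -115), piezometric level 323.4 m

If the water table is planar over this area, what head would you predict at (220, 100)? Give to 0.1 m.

∂h/∂x = (324.6 − 324.1) / (-110 − 0) = -0.004545
∂h/∂y = (323.4 − 324.1) / (-115 − 0) = +0.006087
h(220, 100) = 324.1 + (-0.004545)·(220) + (+0.006087)·(100) = 324.1 -1.000 +0.609 = 323.709 m.

323.7 m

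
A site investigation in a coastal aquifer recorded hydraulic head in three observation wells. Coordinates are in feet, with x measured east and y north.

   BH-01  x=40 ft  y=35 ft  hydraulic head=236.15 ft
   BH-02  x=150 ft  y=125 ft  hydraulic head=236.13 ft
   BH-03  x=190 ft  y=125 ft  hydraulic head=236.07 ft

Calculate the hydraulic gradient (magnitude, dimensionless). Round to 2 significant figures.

With h = a·x + b·y + c and BH-01 as origin, the differences give:
  110·a + 90·b = -0.02
  150·a + 90·b = -0.08
Eliminate b (×90 and ×90, subtract): -3600·a = 5.400 → a = ∂h/∂x = -0.001500
Back-substitute: b = ∂h/∂y = +0.001611.
|∇h| = √(-0.001500² + 0.001611²) = 0.002201

0.0022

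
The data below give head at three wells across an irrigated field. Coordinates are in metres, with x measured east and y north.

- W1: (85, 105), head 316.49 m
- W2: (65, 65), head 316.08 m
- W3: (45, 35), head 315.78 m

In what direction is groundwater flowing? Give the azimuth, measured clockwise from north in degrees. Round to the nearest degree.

172°

Differences from W1: to W2 (Δx, Δy, Δh) = (-20, -40, -0.41); to W3 = (-40, -70, -0.71).
Solve a·Δx + b·Δy = Δh: det = (-20)·(-70) − (-40)·(-40) = -200.
∂h/∂x = [(-0.41)·(-70) − (-0.71)·(-40)] / -200 = -0.001500
∂h/∂y = [(-20)·(-0.71) − (-40)·(-0.41)] / -200 = +0.01100
Flow direction (−∇h) has components (+0.001500 E, -0.01100 N).
Azimuth = atan2(E, N) = atan2(+0.001500, -0.01100) = 172.2° ≈ 172°.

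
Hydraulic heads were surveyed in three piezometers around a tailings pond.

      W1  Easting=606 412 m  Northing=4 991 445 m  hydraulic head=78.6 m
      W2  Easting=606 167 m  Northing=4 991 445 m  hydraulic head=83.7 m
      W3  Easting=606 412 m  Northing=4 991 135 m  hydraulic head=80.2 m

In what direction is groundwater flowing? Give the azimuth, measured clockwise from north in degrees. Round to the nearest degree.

076°

∂h/∂x = (83.7 − 78.6) / (606167 − 606412) = -0.02082
∂h/∂y = (80.2 − 78.6) / (4991135 − 4991445) = -0.005161
Flow direction (−∇h) has components (+0.02082 E, +0.005161 N).
Azimuth = atan2(E, N) = atan2(+0.02082, +0.005161) = 76.1° ≈ 076°.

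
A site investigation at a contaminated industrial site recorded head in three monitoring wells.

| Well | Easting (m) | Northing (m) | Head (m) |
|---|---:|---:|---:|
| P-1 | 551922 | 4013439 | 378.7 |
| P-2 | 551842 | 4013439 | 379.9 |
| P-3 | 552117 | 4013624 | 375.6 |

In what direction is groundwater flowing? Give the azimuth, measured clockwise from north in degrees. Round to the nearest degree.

Differences from P-1: to P-2 (Δx, Δy, Δh) = (-80, 0, +1.2); to P-3 = (195, 185, -3.1).
Determinant of the coordinate differences = (-80)·185 − 195·0 = -14800.
∂h/∂x = [(+1.2)·185 − (-3.1)·0] / -14800 = -0.01500
∂h/∂y = [(-80)·(-3.1) − 195·(+1.2)] / -14800 = -0.0009459
Flow direction (−∇h) has components (+0.01500 E, +0.0009459 N).
Azimuth = atan2(E, N) = atan2(+0.01500, +0.0009459) = 86.4° ≈ 086°.

086°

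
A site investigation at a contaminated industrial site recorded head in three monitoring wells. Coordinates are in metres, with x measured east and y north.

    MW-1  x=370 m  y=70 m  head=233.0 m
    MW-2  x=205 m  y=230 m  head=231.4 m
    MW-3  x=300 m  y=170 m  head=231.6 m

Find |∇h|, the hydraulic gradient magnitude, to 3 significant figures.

0.0255

Three-point gradient (reference MW-1): Δ to MW-2 = (-165, 160, -1.6), Δ to MW-3 = (-70, 100, -1.4).
∂h/∂x = -0.01208, ∂h/∂y = -0.02245 (det = -5300).
|∇h| = √(-0.01208² + -0.02245²) = 0.02549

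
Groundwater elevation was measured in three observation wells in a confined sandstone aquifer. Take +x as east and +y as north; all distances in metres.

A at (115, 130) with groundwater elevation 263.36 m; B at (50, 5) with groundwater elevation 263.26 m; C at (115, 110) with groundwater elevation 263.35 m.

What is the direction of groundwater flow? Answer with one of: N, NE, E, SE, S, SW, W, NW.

Taking A as reference: B−A = (-65, -125, -0.10); C−A = (0, -20, -0.01).
Solve a·Δx + b·Δy = Δh: det = (-65)·(-20) − 0·(-125) = 1300.
∂h/∂x = [(-0.10)·(-20) − (-0.01)·(-125)] / 1300 = +0.0005769
∂h/∂y = [(-65)·(-0.01) − 0·(-0.10)] / 1300 = +0.0005000
Flow = −∇h = (-0.0005769 east, -0.0005000 north), which points southwest.

SW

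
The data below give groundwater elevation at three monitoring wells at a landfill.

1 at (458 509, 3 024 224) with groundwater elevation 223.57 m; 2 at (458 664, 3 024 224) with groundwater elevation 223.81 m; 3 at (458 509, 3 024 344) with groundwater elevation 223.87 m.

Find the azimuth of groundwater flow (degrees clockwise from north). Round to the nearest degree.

212°

∂h/∂x = (223.81 − 223.57) / (458664 − 458509) = +0.001548
∂h/∂y = (223.87 − 223.57) / (3024344 − 3024224) = +0.002500
Flow direction (−∇h) has components (-0.001548 E, -0.002500 N).
Azimuth = atan2(E, N) = atan2(-0.001548, -0.002500) = 211.8° ≈ 212°.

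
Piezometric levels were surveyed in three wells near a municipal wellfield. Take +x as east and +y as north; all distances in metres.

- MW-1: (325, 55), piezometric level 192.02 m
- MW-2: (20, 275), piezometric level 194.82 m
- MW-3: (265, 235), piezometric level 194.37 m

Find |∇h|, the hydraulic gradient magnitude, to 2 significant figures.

0.013

Three-point gradient (reference MW-1): Δ to MW-2 = (-305, 220, +2.80), Δ to MW-3 = (-60, 180, +2.35).
∂h/∂x = +0.0003118, ∂h/∂y = +0.01316 (det = -41700).
|∇h| = √(0.0003118² + 0.01316²) = 0.01316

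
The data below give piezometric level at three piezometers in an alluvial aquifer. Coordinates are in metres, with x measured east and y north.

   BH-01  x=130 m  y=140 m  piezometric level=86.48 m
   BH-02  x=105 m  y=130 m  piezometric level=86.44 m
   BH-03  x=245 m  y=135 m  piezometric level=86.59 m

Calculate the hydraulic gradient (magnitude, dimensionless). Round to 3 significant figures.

0.00177

Differences from BH-01: to BH-02 (Δx, Δy, Δh) = (-25, -10, -0.04); to BH-03 = (115, -5, +0.11).
Solve a·Δx + b·Δy = Δh: det = (-25)·(-5) − 115·(-10) = 1275.
∂h/∂x = [(-0.04)·(-5) − (+0.11)·(-10)] / 1275 = +0.001020
∂h/∂y = [(-25)·(+0.11) − 115·(-0.04)] / 1275 = +0.001451
|∇h| = √(0.001020² + 0.001451²) = 0.001774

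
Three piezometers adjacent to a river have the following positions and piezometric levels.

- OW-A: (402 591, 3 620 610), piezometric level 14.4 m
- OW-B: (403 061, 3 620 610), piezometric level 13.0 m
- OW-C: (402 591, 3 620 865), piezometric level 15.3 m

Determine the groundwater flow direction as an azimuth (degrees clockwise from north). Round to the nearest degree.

∂h/∂x = (13.0 − 14.4) / (403061 − 402591) = -0.002979
∂h/∂y = (15.3 − 14.4) / (3620865 − 3620610) = +0.003529
Flow direction (−∇h) has components (+0.002979 E, -0.003529 N).
Azimuth = atan2(E, N) = atan2(+0.002979, -0.003529) = 139.8° ≈ 140°.

140°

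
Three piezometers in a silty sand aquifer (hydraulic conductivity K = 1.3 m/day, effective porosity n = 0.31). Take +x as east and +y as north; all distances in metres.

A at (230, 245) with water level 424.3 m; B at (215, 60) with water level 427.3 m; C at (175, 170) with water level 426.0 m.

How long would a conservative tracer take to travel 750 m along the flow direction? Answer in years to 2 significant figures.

27 years

Taking A as reference: B−A = (-15, -185, +3.0); C−A = (-55, -75, +1.7).
Determinant of the coordinate differences = (-15)·(-75) − (-55)·(-185) = -9050.
∂h/∂x = [(+3.0)·(-75) − (+1.7)·(-185)] / -9050 = -0.009890
∂h/∂y = [(-15)·(+1.7) − (-55)·(+3.0)] / -9050 = -0.01541
|∇h| = √(-0.009890² + -0.01541²) = 0.01831
Seepage velocity v = K·i/n = 1.3 × 0.01831 / 0.31 = 0.07678 m/day.
t = 750 / 0.07678 = 9768 days = 26.7 years.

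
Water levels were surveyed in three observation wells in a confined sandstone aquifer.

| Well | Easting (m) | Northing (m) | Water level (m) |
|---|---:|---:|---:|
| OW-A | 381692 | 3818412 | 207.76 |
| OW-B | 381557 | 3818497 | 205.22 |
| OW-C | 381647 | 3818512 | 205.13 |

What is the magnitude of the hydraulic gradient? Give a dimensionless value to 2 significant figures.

With h = a·x + b·y + c and OW-A as origin, the differences give:
  (-135)·a + 85·b = -2.54
  (-45)·a + 100·b = -2.63
Eliminate b (×100 and ×85, subtract): -9675·a = -30.450 → a = ∂h/∂x = +0.003147
Back-substitute: b = ∂h/∂y = -0.02488.
|∇h| = √(0.003147² + -0.02488²) = 0.02508

0.025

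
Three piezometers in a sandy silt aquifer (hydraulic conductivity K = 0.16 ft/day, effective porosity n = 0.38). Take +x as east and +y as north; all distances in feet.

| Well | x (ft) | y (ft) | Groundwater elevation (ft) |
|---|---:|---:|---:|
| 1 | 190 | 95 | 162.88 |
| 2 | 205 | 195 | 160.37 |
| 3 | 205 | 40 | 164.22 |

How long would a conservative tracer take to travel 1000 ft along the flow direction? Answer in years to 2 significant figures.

Differences from 1: to 2 (Δx, Δy, Δh) = (15, 100, -2.51); to 3 = (15, -55, +1.34).
Determinant of the coordinate differences = 15·(-55) − 15·100 = -2325.
∂h/∂x = [(-2.51)·(-55) − (+1.34)·100] / -2325 = -0.001742
∂h/∂y = [15·(+1.34) − 15·(-2.51)] / -2325 = -0.02484
|∇h| = √(-0.001742² + -0.02484²) = 0.0249
Seepage velocity v = K·i/n = 0.16 × 0.0249 / 0.38 = 0.01048 ft/day.
t = 1000 / 0.01048 = 9.542e+04 days = 261 years.

260 years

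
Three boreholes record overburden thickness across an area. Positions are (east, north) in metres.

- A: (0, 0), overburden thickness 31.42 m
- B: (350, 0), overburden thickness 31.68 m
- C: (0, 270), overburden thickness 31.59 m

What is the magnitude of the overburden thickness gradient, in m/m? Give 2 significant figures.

∂d/∂x = (31.68 − 31.42) / (350 − 0) = +0.0007429
∂d/∂y = (31.59 − 31.42) / (270 − 0) = +0.0006296
|∇f| = √(0.0007429² + 0.0006296²) = 0.0009738 m/m

0.00097 m/m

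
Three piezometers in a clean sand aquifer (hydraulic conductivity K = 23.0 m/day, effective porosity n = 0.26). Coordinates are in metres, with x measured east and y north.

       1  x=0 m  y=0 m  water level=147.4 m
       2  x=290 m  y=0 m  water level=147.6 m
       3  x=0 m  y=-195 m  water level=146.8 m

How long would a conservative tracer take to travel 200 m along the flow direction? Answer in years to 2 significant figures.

2.0 years

∂h/∂x = (147.6 − 147.4) / (290 − 0) = +0.0006897
∂h/∂y = (146.8 − 147.4) / (-195 − 0) = +0.003077
|∇h| = √(0.0006897² + 0.003077²) = 0.003153
Seepage velocity v = K·i/n = 23.0 × 0.003153 / 0.26 = 0.2789 m/day.
t = 200 / 0.2789 = 717.1 days = 1.96 years.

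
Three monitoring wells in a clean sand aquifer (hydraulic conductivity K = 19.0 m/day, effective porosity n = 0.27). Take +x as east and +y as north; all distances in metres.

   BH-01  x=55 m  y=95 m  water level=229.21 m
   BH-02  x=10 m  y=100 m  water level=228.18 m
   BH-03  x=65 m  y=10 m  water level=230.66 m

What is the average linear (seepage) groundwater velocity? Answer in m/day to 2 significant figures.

Differences from BH-01: to BH-02 (Δx, Δy, Δh) = (-45, 5, -1.03); to BH-03 = (10, -85, +1.45).
Determinant of the coordinate differences = (-45)·(-85) − 10·5 = 3775.
∂h/∂x = [(-1.03)·(-85) − (+1.45)·5] / 3775 = +0.02127
∂h/∂y = [(-45)·(+1.45) − 10·(-1.03)] / 3775 = -0.01456
|∇h| = √(0.02127² + -0.01456²) = 0.02578
Seepage velocity v = K·i/n = 19.0 × 0.02578 / 0.27 = 1.814 m/day.

1.8 m/day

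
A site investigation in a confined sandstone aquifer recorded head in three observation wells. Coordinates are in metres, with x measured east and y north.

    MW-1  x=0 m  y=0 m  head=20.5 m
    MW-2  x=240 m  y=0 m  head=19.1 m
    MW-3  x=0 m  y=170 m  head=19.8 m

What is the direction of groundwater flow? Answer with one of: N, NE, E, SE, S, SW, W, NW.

NE

∂h/∂x = (19.1 − 20.5) / (240 − 0) = -0.005833
∂h/∂y = (19.8 − 20.5) / (170 − 0) = -0.004118
Flow = −∇h = (+0.005833 east, +0.004118 north), which points northeast.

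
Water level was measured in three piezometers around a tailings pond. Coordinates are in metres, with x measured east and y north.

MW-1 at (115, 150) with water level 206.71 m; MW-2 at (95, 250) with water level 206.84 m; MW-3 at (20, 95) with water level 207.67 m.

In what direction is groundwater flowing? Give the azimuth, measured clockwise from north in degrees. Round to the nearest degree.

086°

With h = a·x + b·y + c and MW-1 as origin, the differences give:
  (-20)·a + 100·b = +0.13
  (-95)·a + (-55)·b = +0.96
Eliminate b (×(-55) and ×100, subtract): 10600·a = -103.150 → a = ∂h/∂x = -0.009731
Back-substitute: b = ∂h/∂y = -0.0006462.
Flow direction (−∇h) has components (+0.009731 E, +0.0006462 N).
Azimuth = atan2(E, N) = atan2(+0.009731, +0.0006462) = 86.2° ≈ 086°.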